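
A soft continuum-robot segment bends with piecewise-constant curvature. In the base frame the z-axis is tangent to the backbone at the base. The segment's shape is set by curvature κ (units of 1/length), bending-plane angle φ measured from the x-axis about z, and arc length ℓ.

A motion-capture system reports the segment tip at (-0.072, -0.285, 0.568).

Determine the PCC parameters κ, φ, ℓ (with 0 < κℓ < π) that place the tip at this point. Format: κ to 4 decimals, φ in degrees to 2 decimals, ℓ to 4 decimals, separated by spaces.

1.4373 255.82 0.6645

ρ = √(x²+y²) = √(-0.072² + -0.285²) = 0.29395
φ = atan2(y, x) mod 360° = atan2(-0.285, -0.072) = 255.8219°
|p|² = ρ² + z² = 0.29395² + 0.568² = 0.40903
κ = 2ρ / |p|² = 2×0.29395 / 0.40903 = 1.43731
θ = 2·atan2(ρ, z) = 2·atan2(0.29395, 0.568) = 0.95514 rad
ℓ = θ/κ = 0.95514/1.43731 = 0.66453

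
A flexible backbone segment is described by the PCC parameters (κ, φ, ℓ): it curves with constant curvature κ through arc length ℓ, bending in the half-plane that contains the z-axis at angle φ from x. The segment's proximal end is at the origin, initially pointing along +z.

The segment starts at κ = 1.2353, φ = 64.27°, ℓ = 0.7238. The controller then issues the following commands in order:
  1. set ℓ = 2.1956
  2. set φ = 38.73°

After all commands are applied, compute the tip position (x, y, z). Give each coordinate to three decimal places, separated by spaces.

initial: κ=1.2353, φ=64.27°, ℓ=0.7238
cmd 1: set ℓ=2.1956 → (κ,φ,ℓ)=(1.2353,64.27°,2.1956) → tip=(0.6710,1.3923,0.3370)
cmd 2: set φ=38.73° → (κ,φ,ℓ)=(1.2353,38.73°,2.1956) → tip=(1.2057,0.9670,0.3370)

1.206 0.967 0.337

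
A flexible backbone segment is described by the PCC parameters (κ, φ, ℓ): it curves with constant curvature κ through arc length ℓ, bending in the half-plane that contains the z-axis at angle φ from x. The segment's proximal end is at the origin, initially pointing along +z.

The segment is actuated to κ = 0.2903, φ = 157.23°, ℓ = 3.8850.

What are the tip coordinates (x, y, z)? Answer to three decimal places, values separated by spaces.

θ = κ·ℓ = 0.2903 × 3.8850 = 1.12782 rad
ρ = (1 − cos θ)/κ = (1 − 0.42863)/0.2903 = 1.96819
z = sin θ / κ = 0.90348/0.2903 = 3.11222
x = ρ cos φ = 1.96819 × cos(157.23°) = -1.81480
y = ρ sin φ = 1.96819 × sin(157.23°) = 0.76175

-1.815 0.762 3.112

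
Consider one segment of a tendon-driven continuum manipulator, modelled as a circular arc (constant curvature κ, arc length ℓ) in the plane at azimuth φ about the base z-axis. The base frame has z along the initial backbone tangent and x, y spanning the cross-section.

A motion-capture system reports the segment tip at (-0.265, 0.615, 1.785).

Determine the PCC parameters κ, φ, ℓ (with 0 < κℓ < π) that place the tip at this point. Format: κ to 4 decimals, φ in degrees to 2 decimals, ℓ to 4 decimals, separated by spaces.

0.3685 113.31 1.9480

ρ = √(x²+y²) = √(-0.265² + 0.615²) = 0.66966
φ = atan2(y, x) mod 360° = atan2(0.615, -0.265) = 113.3109°
|p|² = ρ² + z² = 0.66966² + 1.785² = 3.63467
κ = 2ρ / |p|² = 2×0.66966 / 3.63467 = 0.36849
θ = 2·atan2(ρ, z) = 2·atan2(0.66966, 1.785) = 0.71783 rad
ℓ = θ/κ = 0.71783/0.36849 = 1.94804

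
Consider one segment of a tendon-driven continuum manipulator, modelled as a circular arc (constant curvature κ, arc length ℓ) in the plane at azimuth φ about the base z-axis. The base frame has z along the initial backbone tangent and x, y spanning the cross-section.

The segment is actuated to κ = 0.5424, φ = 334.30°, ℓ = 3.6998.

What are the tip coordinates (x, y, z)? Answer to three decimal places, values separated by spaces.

θ = κ·ℓ = 0.5424 × 3.6998 = 2.00677 rad
ρ = (1 − cos θ)/κ = (1 − -0.42229)/0.5424 = 2.62222
z = sin θ / κ = 0.90646/0.5424 = 1.67120
x = ρ cos φ = 2.62222 × cos(334.30°) = 2.36283
y = ρ sin φ = 2.62222 × sin(334.30°) = -1.13715

2.363 -1.137 1.671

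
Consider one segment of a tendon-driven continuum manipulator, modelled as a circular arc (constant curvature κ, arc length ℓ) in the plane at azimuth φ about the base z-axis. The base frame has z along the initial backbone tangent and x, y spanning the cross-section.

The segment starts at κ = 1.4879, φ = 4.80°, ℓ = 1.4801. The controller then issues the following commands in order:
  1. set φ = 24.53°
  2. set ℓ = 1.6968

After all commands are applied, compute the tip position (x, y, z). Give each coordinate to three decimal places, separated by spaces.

1.110 0.507 0.389

initial: κ=1.4879, φ=4.80°, ℓ=1.4801
cmd 1: set φ=24.53° → (κ,φ,ℓ)=(1.4879,24.53°,1.4801) → tip=(0.9724,0.4437,0.5425)
cmd 2: set ℓ=1.6968 → (κ,φ,ℓ)=(1.4879,24.53°,1.6968) → tip=(1.1101,0.5066,0.3888)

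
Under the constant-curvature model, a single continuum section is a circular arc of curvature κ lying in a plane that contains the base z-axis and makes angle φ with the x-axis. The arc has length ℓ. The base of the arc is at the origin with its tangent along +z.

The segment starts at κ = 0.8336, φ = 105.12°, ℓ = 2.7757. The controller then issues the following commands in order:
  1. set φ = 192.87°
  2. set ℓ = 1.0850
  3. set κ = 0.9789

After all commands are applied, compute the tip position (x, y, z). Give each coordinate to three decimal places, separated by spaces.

-0.511 -0.117 0.892

initial: κ=0.8336, φ=105.12°, ℓ=2.7757
cmd 1: set φ=192.87° → (κ,φ,ℓ)=(0.8336,192.87°,2.7757) → tip=(-1.9607,-0.4480,0.8834)
cmd 2: set ℓ=1.0850 → (κ,φ,ℓ)=(0.8336,192.87°,1.0850) → tip=(-0.4466,-0.1020,0.9430)
cmd 3: set κ=0.9789 → (κ,φ,ℓ)=(0.9789,192.87°,1.0850) → tip=(-0.5109,-0.1167,0.8922)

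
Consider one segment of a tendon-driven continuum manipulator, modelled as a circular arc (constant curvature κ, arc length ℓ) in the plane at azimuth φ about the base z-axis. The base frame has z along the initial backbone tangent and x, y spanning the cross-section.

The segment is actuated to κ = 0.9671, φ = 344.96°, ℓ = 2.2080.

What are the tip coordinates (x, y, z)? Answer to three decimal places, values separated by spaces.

θ = κ·ℓ = 0.9671 × 2.2080 = 2.13536 rad
ρ = (1 − cos θ)/κ = (1 − -0.53504)/0.9671 = 1.58727
z = sin θ / κ = 0.84482/0.9671 = 0.87356
x = ρ cos φ = 1.58727 × cos(344.96°) = 1.53289
y = ρ sin φ = 1.58727 × sin(344.96°) = -0.41188

1.533 -0.412 0.874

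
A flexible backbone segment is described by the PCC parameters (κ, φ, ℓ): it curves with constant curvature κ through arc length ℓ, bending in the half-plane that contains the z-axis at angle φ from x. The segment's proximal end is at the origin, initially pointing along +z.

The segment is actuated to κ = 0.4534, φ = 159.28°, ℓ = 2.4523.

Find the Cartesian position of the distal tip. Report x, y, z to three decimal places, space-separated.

θ = κ·ℓ = 0.4534 × 2.4523 = 1.11187 rad
ρ = (1 − cos θ)/κ = (1 − 0.44298)/0.4534 = 1.22853
z = sin θ / κ = 0.89653/0.4534 = 1.97735
x = ρ cos φ = 1.22853 × cos(159.28°) = -1.14907
y = ρ sin φ = 1.22853 × sin(159.28°) = 0.43466

-1.149 0.435 1.977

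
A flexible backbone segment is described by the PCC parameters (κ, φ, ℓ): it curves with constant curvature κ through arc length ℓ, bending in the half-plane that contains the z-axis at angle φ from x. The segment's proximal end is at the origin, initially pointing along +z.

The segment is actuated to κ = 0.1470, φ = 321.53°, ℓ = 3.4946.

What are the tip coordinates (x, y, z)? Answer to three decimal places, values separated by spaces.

0.687 -0.546 3.343

θ = κ·ℓ = 0.1470 × 3.4946 = 0.51371 rad
ρ = (1 − cos θ)/κ = (1 − 0.87093)/0.1470 = 0.87803
z = sin θ / κ = 0.49141/0.1470 = 3.34291
x = ρ cos φ = 0.87803 × cos(321.53°) = 0.68744
y = ρ sin φ = 0.87803 × sin(321.53°) = -0.54623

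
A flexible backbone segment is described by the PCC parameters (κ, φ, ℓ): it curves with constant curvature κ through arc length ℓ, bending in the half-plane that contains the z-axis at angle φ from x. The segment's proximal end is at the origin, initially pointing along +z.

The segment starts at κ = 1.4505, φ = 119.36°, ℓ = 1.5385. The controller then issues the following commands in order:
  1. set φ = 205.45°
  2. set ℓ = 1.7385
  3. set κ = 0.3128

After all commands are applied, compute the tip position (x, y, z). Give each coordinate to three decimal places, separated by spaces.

initial: κ=1.4505, φ=119.36°, ℓ=1.5385
cmd 1: set φ=205.45° → (κ,φ,ℓ)=(1.4505,205.45°,1.5385) → tip=(-1.0046,-0.4781,0.5443)
cmd 2: set ℓ=1.7385 → (κ,φ,ℓ)=(1.4505,205.45°,1.7385) → tip=(-1.1292,-0.5374,0.4005)
cmd 3: set κ=0.3128 → (κ,φ,ℓ)=(0.3128,205.45°,1.7385) → tip=(-0.4164,-0.1982,1.6541)

-0.416 -0.198 1.654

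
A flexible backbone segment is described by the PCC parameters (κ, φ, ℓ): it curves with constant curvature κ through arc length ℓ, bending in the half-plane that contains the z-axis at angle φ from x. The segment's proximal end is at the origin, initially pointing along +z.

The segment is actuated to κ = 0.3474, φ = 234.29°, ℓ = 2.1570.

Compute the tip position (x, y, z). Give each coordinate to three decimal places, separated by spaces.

-0.450 -0.626 1.961

θ = κ·ℓ = 0.3474 × 2.1570 = 0.74934 rad
ρ = (1 − cos θ)/κ = (1 − 0.73214)/0.3474 = 0.77105
z = sin θ / κ = 0.68116/0.3474 = 1.96073
x = ρ cos φ = 0.77105 × cos(234.29°) = -0.45005
y = ρ sin φ = 0.77105 × sin(234.29°) = -0.62608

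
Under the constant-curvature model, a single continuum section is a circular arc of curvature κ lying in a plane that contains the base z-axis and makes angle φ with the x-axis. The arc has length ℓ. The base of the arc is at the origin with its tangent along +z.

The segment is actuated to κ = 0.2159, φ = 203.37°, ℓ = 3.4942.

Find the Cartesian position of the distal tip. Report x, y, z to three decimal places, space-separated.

θ = κ·ℓ = 0.2159 × 3.4942 = 0.75440 rad
ρ = (1 − cos θ)/κ = (1 − 0.72868)/0.2159 = 1.25667
z = sin θ / κ = 0.68485/0.2159 = 3.17207
x = ρ cos φ = 1.25667 × cos(203.37°) = -1.15358
y = ρ sin φ = 1.25667 × sin(203.37°) = -0.49848

-1.154 -0.498 3.172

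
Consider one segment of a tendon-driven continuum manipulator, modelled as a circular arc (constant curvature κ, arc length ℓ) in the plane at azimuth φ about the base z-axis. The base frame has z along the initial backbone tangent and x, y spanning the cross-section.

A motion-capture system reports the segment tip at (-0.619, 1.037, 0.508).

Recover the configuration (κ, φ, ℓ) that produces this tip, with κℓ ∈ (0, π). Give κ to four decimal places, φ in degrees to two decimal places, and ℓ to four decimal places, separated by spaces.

ρ = √(x²+y²) = √(-0.619² + 1.037²) = 1.20770
φ = atan2(y, x) mod 360° = atan2(1.037, -0.619) = 120.8336°
|p|² = ρ² + z² = 1.20770² + 0.508² = 1.71659
κ = 2ρ / |p|² = 2×1.20770 / 1.71659 = 1.40708
θ = 2·atan2(ρ, z) = 2·atan2(1.20770, 0.508) = 2.34526 rad
ℓ = θ/κ = 2.34526/1.40708 = 1.66675

1.4071 120.83 1.6667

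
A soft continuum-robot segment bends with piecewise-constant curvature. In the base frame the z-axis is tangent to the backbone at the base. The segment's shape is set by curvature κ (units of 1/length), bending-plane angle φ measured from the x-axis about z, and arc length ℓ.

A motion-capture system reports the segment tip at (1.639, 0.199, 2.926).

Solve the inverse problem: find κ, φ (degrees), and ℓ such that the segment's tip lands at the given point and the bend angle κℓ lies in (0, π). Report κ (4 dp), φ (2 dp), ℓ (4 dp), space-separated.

0.2925 6.92 3.5121

ρ = √(x²+y²) = √(1.639² + 0.199²) = 1.65104
φ = atan2(y, x) mod 360° = atan2(0.199, 1.639) = 6.9227°
|p|² = ρ² + z² = 1.65104² + 2.926² = 11.28740
κ = 2ρ / |p|² = 2×1.65104 / 11.28740 = 0.29255
θ = 2·atan2(ρ, z) = 2·atan2(1.65104, 2.926) = 1.02746 rad
ℓ = θ/κ = 1.02746/0.29255 = 3.51213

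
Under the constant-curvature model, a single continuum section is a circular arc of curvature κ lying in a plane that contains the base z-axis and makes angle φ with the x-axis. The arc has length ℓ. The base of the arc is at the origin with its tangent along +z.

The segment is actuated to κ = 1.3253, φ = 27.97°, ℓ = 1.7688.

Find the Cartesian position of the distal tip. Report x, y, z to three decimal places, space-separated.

θ = κ·ℓ = 1.3253 × 1.7688 = 2.34419 rad
ρ = (1 − cos θ)/κ = (1 − -0.69857)/1.3253 = 1.28165
z = sin θ / κ = 0.71554/1.3253 = 0.53991
x = ρ cos φ = 1.28165 × cos(27.97°) = 1.13194
y = ρ sin φ = 1.28165 × sin(27.97°) = 0.60110

1.132 0.601 0.540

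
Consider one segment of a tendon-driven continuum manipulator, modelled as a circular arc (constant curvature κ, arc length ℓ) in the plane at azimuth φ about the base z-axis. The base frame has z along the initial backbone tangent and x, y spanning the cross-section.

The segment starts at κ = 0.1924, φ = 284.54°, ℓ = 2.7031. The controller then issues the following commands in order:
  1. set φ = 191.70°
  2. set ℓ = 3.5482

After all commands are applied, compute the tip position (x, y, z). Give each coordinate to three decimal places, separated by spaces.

initial: κ=0.1924, φ=284.54°, ℓ=2.7031
cmd 1: set φ=191.70° → (κ,φ,ℓ)=(0.1924,191.70°,2.7031) → tip=(-0.6729,-0.1394,2.5829)
cmd 2: set ℓ=3.5482 → (κ,φ,ℓ)=(0.1924,191.70°,3.5482) → tip=(-1.1406,-0.2362,3.2789)

-1.141 -0.236 3.279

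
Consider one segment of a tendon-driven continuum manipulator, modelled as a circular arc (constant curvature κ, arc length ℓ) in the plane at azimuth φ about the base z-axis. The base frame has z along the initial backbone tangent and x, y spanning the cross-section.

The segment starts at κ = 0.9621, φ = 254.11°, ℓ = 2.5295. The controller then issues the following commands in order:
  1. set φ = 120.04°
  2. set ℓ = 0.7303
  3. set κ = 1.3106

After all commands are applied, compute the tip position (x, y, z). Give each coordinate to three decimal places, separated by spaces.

-0.162 0.280 0.624

initial: κ=0.9621, φ=254.11°, ℓ=2.5295
cmd 1: set φ=120.04° → (κ,φ,ℓ)=(0.9621,120.04°,2.5295) → tip=(-0.9156,1.5833,0.6759)
cmd 2: set ℓ=0.7303 → (κ,φ,ℓ)=(0.9621,120.04°,0.7303) → tip=(-0.1232,0.2131,0.6717)
cmd 3: set κ=1.3106 → (κ,φ,ℓ)=(1.3106,120.04°,0.7303) → tip=(-0.1620,0.2801,0.6238)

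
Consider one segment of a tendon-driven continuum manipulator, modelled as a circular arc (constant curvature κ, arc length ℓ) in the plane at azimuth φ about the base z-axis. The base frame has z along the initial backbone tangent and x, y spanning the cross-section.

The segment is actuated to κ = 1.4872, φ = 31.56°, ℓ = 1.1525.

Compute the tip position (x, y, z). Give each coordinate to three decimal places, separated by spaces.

0.655 0.402 0.666

θ = κ·ℓ = 1.4872 × 1.1525 = 1.71400 rad
ρ = (1 − cos θ)/κ = (1 − -0.14271)/1.4872 = 0.76837
z = sin θ / κ = 0.98976/1.4872 = 0.66552
x = ρ cos φ = 0.76837 × cos(31.56°) = 0.65472
y = ρ sin φ = 0.76837 × sin(31.56°) = 0.40216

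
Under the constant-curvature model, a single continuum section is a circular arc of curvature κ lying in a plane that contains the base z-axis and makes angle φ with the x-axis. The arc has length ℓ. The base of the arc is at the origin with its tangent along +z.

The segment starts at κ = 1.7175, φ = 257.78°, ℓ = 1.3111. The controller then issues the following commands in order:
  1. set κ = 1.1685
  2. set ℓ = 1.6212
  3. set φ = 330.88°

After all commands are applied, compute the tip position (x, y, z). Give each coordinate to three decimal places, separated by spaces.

initial: κ=1.7175, φ=257.78°, ℓ=1.3111
cmd 1: set κ=1.1685 → (κ,φ,ℓ)=(1.1685,257.78°,1.3111) → tip=(-0.1741,-0.8040,0.8552)
cmd 2: set ℓ=1.6212 → (κ,φ,ℓ)=(1.1685,257.78°,1.6212) → tip=(-0.2387,-1.1024,0.8114)
cmd 3: set φ=330.88° → (κ,φ,ℓ)=(1.1685,330.88°,1.6212) → tip=(0.9853,-0.5489,0.8114)

0.985 -0.549 0.811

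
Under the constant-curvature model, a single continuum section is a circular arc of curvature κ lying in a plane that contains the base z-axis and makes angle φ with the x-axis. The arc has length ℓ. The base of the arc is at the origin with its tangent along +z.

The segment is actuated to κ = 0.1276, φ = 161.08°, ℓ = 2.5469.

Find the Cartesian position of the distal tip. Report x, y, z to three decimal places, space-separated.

θ = κ·ℓ = 0.1276 × 2.5469 = 0.32498 rad
ρ = (1 − cos θ)/κ = (1 − 0.94766)/0.1276 = 0.41022
z = sin θ / κ = 0.31929/0.1276 = 2.50230
x = ρ cos φ = 0.41022 × cos(161.08°) = -0.38806
y = ρ sin φ = 0.41022 × sin(161.08°) = 0.13301

-0.388 0.133 2.502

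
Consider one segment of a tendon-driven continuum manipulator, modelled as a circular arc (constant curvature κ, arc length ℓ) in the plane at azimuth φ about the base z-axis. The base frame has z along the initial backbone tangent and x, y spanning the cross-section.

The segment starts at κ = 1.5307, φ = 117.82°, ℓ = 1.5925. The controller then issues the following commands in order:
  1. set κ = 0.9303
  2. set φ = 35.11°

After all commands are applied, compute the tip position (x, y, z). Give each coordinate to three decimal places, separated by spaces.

0.801 0.563 1.071

initial: κ=1.5307, φ=117.82°, ℓ=1.5925
cmd 1: set κ=0.9303 → (κ,φ,ℓ)=(0.9303,117.82°,1.5925) → tip=(-0.4569,0.8659,1.0706)
cmd 2: set φ=35.11° → (κ,φ,ℓ)=(0.9303,35.11°,1.5925) → tip=(0.8009,0.5631,1.0706)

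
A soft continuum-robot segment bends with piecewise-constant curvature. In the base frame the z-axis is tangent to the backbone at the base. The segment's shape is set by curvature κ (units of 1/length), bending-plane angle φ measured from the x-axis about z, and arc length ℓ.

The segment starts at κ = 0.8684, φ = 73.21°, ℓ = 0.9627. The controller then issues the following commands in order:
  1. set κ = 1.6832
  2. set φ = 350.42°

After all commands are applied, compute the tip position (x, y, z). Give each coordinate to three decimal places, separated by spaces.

initial: κ=0.8684, φ=73.21°, ℓ=0.9627
cmd 1: set κ=1.6832 → (κ,φ,ℓ)=(1.6832,73.21°,0.9627) → tip=(0.1801,0.5970,0.5934)
cmd 2: set φ=350.42° → (κ,φ,ℓ)=(1.6832,350.42°,0.9627) → tip=(0.6149,-0.1038,0.5934)

0.615 -0.104 0.593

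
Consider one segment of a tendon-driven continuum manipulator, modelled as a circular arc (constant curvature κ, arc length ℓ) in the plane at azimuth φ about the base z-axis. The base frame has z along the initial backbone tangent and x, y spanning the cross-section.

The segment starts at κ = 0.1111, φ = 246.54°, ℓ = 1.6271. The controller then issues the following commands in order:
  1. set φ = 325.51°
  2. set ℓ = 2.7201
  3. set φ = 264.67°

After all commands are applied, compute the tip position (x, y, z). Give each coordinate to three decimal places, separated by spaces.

initial: κ=0.1111, φ=246.54°, ℓ=1.6271
cmd 1: set φ=325.51° → (κ,φ,ℓ)=(0.1111,325.51°,1.6271) → tip=(0.1209,-0.0831,1.6183)
cmd 2: set ℓ=2.7201 → (κ,φ,ℓ)=(0.1111,325.51°,2.7201) → tip=(0.3362,-0.2310,2.6789)
cmd 3: set φ=264.67° → (κ,φ,ℓ)=(0.1111,264.67°,2.7201) → tip=(-0.0379,-0.4061,2.6789)

-0.038 -0.406 2.679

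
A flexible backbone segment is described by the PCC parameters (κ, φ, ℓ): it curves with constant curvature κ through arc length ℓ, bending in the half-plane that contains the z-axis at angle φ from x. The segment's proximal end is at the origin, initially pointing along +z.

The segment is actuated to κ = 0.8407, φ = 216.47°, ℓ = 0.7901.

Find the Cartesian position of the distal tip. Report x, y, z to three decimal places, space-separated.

θ = κ·ℓ = 0.8407 × 0.7901 = 0.66424 rad
ρ = (1 − cos θ)/κ = (1 − 0.78739)/0.8407 = 0.25290
z = sin θ / κ = 0.61646/0.8407 = 0.73327
x = ρ cos φ = 0.25290 × cos(216.47°) = -0.20337
y = ρ sin φ = 0.25290 × sin(216.47°) = -0.15032

-0.203 -0.150 0.733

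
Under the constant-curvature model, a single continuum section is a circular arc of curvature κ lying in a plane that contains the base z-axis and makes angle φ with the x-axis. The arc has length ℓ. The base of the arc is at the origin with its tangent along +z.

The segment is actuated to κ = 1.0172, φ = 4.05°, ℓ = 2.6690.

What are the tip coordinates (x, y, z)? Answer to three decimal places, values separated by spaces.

1.873 0.133 0.407

θ = κ·ℓ = 1.0172 × 2.6690 = 2.71491 rad
ρ = (1 − cos θ)/κ = (1 − -0.91034)/1.0172 = 1.87804
z = sin θ / κ = 0.41386/1.0172 = 0.40686
x = ρ cos φ = 1.87804 × cos(4.05°) = 1.87335
y = ρ sin φ = 1.87804 × sin(4.05°) = 0.13264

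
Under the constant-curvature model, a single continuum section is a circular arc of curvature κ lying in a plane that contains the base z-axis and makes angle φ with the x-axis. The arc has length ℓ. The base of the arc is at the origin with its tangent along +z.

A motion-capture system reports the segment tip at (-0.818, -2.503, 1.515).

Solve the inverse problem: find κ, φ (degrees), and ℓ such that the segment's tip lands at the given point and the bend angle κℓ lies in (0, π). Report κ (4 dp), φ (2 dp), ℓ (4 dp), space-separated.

ρ = √(x²+y²) = √(-0.818² + -2.503²) = 2.63327
φ = atan2(y, x) mod 360° = atan2(-2.503, -0.818) = 251.9022°
|p|² = ρ² + z² = 2.63327² + 1.515² = 9.22936
κ = 2ρ / |p|² = 2×2.63327 / 9.22936 = 0.57063
θ = 2·atan2(ρ, z) = 2·atan2(2.63327, 1.515) = 2.09743 rad
ℓ = θ/κ = 2.09743/0.57063 = 3.67564

0.5706 251.90 3.6756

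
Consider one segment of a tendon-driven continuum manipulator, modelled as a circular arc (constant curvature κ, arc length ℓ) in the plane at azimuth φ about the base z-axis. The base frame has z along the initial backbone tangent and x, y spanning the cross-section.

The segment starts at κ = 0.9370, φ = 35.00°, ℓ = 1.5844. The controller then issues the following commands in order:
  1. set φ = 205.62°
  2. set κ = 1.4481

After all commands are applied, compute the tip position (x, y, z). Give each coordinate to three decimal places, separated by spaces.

-1.035 -0.496 0.518

initial: κ=0.9370, φ=35.00°, ℓ=1.5844
cmd 1: set φ=205.62° → (κ,φ,ℓ)=(0.9370,205.62°,1.5844) → tip=(-0.8794,-0.4217,1.0633)
cmd 2: set κ=1.4481 → (κ,φ,ℓ)=(1.4481,205.62°,1.5844) → tip=(-1.0349,-0.4963,0.5175)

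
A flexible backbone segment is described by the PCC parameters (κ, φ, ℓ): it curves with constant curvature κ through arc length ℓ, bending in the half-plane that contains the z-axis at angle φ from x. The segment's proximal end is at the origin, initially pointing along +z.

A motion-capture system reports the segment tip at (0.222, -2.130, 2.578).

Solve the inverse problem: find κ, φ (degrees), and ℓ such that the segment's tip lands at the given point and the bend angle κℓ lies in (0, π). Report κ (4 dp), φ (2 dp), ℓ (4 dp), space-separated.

0.3813 275.95 3.6357

ρ = √(x²+y²) = √(0.222² + -2.130²) = 2.14154
φ = atan2(y, x) mod 360° = atan2(-2.130, 0.222) = 275.9502°
|p|² = ρ² + z² = 2.14154² + 2.578² = 11.23227
κ = 2ρ / |p|² = 2×2.14154 / 11.23227 = 0.38132
θ = 2·atan2(ρ, z) = 2·atan2(2.14154, 2.578) = 1.38636 rad
ℓ = θ/κ = 1.38636/0.38132 = 3.63570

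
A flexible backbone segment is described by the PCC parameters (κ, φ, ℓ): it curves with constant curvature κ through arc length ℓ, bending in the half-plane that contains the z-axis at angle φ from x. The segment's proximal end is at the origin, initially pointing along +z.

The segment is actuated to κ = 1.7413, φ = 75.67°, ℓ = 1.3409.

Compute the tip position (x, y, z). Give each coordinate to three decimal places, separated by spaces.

θ = κ·ℓ = 1.7413 × 1.3409 = 2.33491 rad
ρ = (1 − cos θ)/κ = (1 − -0.69190)/1.7413 = 0.97163
z = sin θ / κ = 0.72200/1.7413 = 0.41463
x = ρ cos φ = 0.97163 × cos(75.67°) = 0.24048
y = ρ sin φ = 0.97163 × sin(75.67°) = 0.94140

0.240 0.941 0.415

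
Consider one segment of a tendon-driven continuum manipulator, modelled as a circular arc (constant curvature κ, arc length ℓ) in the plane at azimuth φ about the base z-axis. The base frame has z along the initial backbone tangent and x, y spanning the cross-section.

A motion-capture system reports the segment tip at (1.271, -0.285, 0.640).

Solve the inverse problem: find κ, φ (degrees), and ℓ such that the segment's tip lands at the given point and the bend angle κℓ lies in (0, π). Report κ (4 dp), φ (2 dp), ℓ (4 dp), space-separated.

ρ = √(x²+y²) = √(1.271² + -0.285²) = 1.30256
φ = atan2(y, x) mod 360° = atan2(-0.285, 1.271) = 347.3615°
|p|² = ρ² + z² = 1.30256² + 0.640² = 2.10627
κ = 2ρ / |p|² = 2×1.30256 / 2.10627 = 1.23684
θ = 2·atan2(ρ, z) = 2·atan2(1.30256, 0.640) = 2.22820 rad
ℓ = θ/κ = 2.22820/1.23684 = 1.80152

1.2368 347.36 1.8015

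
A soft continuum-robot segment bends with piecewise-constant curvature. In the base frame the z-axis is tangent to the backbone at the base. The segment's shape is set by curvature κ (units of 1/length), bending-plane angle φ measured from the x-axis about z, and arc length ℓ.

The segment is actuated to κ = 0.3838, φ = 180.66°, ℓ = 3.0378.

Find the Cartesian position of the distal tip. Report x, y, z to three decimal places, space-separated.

-1.579 -0.018 2.395

θ = κ·ℓ = 0.3838 × 3.0378 = 1.16591 rad
ρ = (1 − cos θ)/κ = (1 − 0.39392)/0.3838 = 1.57917
z = sin θ / κ = 0.91915/0.3838 = 2.39486
x = ρ cos φ = 1.57917 × cos(180.66°) = -1.57906
y = ρ sin φ = 1.57917 × sin(180.66°) = -0.01819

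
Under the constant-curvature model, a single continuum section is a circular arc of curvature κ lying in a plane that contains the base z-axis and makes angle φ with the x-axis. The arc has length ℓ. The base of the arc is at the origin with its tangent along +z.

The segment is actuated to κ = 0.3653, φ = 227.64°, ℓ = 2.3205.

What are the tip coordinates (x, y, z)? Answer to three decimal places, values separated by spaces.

θ = κ·ℓ = 0.3653 × 2.3205 = 0.84768 rad
ρ = (1 − cos θ)/κ = (1 − 0.66173)/0.3653 = 0.92602
z = sin θ / κ = 0.74975/0.3653 = 2.05241
x = ρ cos φ = 0.92602 × cos(227.64°) = -0.62394
y = ρ sin φ = 0.92602 × sin(227.64°) = -0.68426

-0.624 -0.684 2.052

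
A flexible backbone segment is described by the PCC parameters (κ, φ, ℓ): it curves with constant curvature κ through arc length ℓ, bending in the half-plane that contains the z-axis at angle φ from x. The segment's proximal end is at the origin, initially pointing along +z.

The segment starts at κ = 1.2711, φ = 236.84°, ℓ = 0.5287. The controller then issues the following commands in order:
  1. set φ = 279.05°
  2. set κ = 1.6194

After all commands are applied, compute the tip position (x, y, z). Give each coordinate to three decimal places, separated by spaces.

0.033 -0.210 0.466

initial: κ=1.2711, φ=236.84°, ℓ=0.5287
cmd 1: set φ=279.05° → (κ,φ,ℓ)=(1.2711,279.05°,0.5287) → tip=(0.0269,-0.1689,0.4898)
cmd 2: set κ=1.6194 → (κ,φ,ℓ)=(1.6194,279.05°,0.5287) → tip=(0.0335,-0.2102,0.4664)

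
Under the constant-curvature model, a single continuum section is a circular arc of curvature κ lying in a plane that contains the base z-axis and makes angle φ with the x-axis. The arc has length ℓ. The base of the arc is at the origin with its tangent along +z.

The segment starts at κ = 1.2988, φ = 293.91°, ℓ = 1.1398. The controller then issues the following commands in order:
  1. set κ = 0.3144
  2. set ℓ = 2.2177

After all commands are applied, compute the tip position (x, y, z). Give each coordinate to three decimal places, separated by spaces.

0.301 -0.679 2.042

initial: κ=1.2988, φ=293.91°, ℓ=1.1398
cmd 1: set κ=0.3144 → (κ,φ,ℓ)=(0.3144,293.91°,1.1398) → tip=(0.0819,-0.1847,1.1156)
cmd 2: set ℓ=2.2177 → (κ,φ,ℓ)=(0.3144,293.91°,2.2177) → tip=(0.3009,-0.6786,2.0423)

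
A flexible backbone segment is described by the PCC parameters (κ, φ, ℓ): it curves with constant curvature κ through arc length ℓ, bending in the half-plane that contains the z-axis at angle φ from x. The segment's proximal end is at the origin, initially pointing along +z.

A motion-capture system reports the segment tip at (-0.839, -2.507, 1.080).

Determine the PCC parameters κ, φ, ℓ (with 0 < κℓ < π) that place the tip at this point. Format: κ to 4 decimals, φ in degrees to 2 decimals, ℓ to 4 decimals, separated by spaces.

0.6483 251.50 3.6493

ρ = √(x²+y²) = √(-0.839² + -2.507²) = 2.64367
φ = atan2(y, x) mod 360° = atan2(-2.507, -0.839) = 251.4965°
|p|² = ρ² + z² = 2.64367² + 1.080² = 8.15537
κ = 2ρ / |p|² = 2×2.64367 / 8.15537 = 0.64833
θ = 2·atan2(ρ, z) = 2·atan2(2.64367, 1.080) = 2.36593 rad
ℓ = θ/κ = 2.36593/0.64833 = 3.64929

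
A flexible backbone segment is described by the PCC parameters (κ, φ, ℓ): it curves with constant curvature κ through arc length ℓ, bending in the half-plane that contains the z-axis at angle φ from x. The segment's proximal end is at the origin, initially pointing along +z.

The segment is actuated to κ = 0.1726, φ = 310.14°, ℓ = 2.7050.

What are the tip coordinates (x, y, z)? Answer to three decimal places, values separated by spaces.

θ = κ·ℓ = 0.1726 × 2.7050 = 0.46688 rad
ρ = (1 − cos θ)/κ = (1 − 0.89298)/0.1726 = 0.62007
z = sin θ / κ = 0.45011/0.1726 = 2.60779
x = ρ cos φ = 0.62007 × cos(310.14°) = 0.39973
y = ρ sin φ = 0.62007 × sin(310.14°) = -0.47403

0.400 -0.474 2.608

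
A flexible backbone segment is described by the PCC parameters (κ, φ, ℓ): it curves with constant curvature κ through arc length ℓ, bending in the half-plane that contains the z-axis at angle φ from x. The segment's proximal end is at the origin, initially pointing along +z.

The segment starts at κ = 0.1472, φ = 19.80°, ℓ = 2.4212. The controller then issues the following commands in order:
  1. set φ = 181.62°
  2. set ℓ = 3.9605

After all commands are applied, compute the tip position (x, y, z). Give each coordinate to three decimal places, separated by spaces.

initial: κ=0.1472, φ=19.80°, ℓ=2.4212
cmd 1: set φ=181.62° → (κ,φ,ℓ)=(0.1472,181.62°,2.4212) → tip=(-0.4267,-0.0121,2.3703)
cmd 2: set ℓ=3.9605 → (κ,φ,ℓ)=(0.1472,181.62°,3.9605) → tip=(-1.1217,-0.0317,3.7399)

-1.122 -0.032 3.740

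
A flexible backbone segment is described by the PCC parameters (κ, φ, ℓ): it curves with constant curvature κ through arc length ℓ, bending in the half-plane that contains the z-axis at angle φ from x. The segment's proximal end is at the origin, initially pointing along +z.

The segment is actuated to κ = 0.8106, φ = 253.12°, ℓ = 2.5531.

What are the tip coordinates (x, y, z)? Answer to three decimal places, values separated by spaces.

-0.530 -1.745 1.083

θ = κ·ℓ = 0.8106 × 2.5531 = 2.06954 rad
ρ = (1 − cos θ)/κ = (1 − -0.47833)/0.8106 = 1.82374
z = sin θ / κ = 0.87818/0.8106 = 1.08337
x = ρ cos φ = 1.82374 × cos(253.12°) = -0.52956
y = ρ sin φ = 1.82374 × sin(253.12°) = -1.74517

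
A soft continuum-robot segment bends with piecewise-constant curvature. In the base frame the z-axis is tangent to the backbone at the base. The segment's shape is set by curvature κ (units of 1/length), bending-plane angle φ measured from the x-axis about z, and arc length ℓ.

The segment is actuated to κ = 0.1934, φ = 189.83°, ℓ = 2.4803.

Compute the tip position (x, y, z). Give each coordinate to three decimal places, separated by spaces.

θ = κ·ℓ = 0.1934 × 2.4803 = 0.47969 rad
ρ = (1 − cos θ)/κ = (1 − 0.88714)/0.1934 = 0.58357
z = sin θ / κ = 0.46150/0.1934 = 2.38627
x = ρ cos φ = 0.58357 × cos(189.83°) = -0.57500
y = ρ sin φ = 0.58357 × sin(189.83°) = -0.09963

-0.575 -0.100 2.386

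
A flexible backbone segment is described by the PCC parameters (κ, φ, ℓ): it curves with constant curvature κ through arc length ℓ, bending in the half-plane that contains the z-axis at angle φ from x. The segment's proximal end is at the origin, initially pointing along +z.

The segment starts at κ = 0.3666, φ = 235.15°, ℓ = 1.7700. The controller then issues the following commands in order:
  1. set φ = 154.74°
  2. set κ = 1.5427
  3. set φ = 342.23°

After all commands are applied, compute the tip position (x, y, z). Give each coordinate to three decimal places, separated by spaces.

initial: κ=0.3666, φ=235.15°, ℓ=1.7700
cmd 1: set φ=154.74° → (κ,φ,ℓ)=(0.3666,154.74°,1.7700) → tip=(-0.5014,0.2366,1.6484)
cmd 2: set κ=1.5427 → (κ,φ,ℓ)=(1.5427,154.74°,1.7700) → tip=(-1.1236,0.5302,0.2590)
cmd 3: set φ=342.23° → (κ,φ,ℓ)=(1.5427,342.23°,1.7700) → tip=(1.1832,-0.3792,0.2590)

1.183 -0.379 0.259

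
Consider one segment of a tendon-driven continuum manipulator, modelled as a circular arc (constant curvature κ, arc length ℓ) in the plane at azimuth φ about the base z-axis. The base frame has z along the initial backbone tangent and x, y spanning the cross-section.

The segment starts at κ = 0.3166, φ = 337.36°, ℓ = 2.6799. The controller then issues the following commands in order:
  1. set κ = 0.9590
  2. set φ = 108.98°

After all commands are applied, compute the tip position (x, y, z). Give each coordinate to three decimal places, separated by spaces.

-0.624 1.815 0.564

initial: κ=0.3166, φ=337.36°, ℓ=2.6799
cmd 1: set κ=0.9590 → (κ,φ,ℓ)=(0.9590,337.36°,2.6799) → tip=(1.7718,-0.7390,0.5641)
cmd 2: set φ=108.98° → (κ,φ,ℓ)=(0.9590,108.98°,2.6799) → tip=(-0.6244,1.8154,0.5641)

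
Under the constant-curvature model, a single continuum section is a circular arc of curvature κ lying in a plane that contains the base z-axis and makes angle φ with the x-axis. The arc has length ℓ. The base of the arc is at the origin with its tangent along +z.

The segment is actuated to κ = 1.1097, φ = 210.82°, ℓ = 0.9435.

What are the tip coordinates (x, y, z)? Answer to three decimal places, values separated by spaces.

θ = κ·ℓ = 1.1097 × 0.9435 = 1.04700 rad
ρ = (1 − cos θ)/κ = (1 − 0.50017)/1.1097 = 0.45042
z = sin θ / κ = 0.86593/1.1097 = 0.78033
x = ρ cos φ = 0.45042 × cos(210.82°) = -0.38681
y = ρ sin φ = 0.45042 × sin(210.82°) = -0.23077

-0.387 -0.231 0.780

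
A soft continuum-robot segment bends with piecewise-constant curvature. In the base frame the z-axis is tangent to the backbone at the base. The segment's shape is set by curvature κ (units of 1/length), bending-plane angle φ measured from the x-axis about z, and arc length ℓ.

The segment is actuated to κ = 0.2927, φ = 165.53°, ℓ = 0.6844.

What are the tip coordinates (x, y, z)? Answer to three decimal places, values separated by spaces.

-0.066 0.017 0.680

θ = κ·ℓ = 0.2927 × 0.6844 = 0.20032 rad
ρ = (1 − cos θ)/κ = (1 − 0.98000)/0.2927 = 0.06832
z = sin θ / κ = 0.19899/0.2927 = 0.67983
x = ρ cos φ = 0.06832 × cos(165.53°) = -0.06615
y = ρ sin φ = 0.06832 × sin(165.53°) = 0.01707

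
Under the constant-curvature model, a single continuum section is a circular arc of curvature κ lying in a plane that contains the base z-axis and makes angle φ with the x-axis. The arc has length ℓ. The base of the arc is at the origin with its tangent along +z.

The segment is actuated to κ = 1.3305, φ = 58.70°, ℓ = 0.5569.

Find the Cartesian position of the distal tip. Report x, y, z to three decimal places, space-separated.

0.102 0.168 0.507

θ = κ·ℓ = 1.3305 × 0.5569 = 0.74096 rad
ρ = (1 − cos θ)/κ = (1 − 0.73782)/1.3305 = 0.19705
z = sin θ / κ = 0.67499/1.3305 = 0.50732
x = ρ cos φ = 0.19705 × cos(58.70°) = 0.10237
y = ρ sin φ = 0.19705 × sin(58.70°) = 0.16837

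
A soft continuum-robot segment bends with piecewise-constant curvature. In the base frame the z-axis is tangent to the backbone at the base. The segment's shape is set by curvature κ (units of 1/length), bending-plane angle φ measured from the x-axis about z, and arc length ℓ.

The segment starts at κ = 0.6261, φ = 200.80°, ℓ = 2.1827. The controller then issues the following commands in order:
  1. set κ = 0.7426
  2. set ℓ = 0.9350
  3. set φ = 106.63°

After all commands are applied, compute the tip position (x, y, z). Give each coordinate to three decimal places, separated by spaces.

initial: κ=0.6261, φ=200.80°, ℓ=2.1827
cmd 1: set κ=0.7426 → (κ,φ,ℓ)=(0.7426,200.80°,2.1827) → tip=(-1.3219,-0.5021,1.3449)
cmd 2: set ℓ=0.9350 → (κ,φ,ℓ)=(0.7426,200.80°,0.9350) → tip=(-0.2914,-0.1107,0.8617)
cmd 3: set φ=106.63° → (κ,φ,ℓ)=(0.7426,106.63°,0.9350) → tip=(-0.0892,0.2987,0.8617)

-0.089 0.299 0.862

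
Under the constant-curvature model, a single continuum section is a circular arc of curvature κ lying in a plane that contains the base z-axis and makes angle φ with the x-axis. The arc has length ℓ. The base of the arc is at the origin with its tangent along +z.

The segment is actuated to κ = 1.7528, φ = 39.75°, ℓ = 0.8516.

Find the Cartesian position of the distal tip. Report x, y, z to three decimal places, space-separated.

0.404 0.336 0.569

θ = κ·ℓ = 1.7528 × 0.8516 = 1.49268 rad
ρ = (1 − cos θ)/κ = (1 − 0.07803)/1.7528 = 0.52600
z = sin θ / κ = 0.99695/1.7528 = 0.56878
x = ρ cos φ = 0.52600 × cos(39.75°) = 0.40441
y = ρ sin φ = 0.52600 × sin(39.75°) = 0.33634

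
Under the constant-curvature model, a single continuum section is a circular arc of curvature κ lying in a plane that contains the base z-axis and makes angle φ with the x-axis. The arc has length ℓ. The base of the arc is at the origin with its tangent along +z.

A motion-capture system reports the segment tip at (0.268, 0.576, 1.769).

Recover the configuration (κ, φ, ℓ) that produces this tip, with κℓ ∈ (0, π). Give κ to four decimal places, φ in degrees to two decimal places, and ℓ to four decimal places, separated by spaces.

ρ = √(x²+y²) = √(0.268² + 0.576²) = 0.63530
φ = atan2(y, x) mod 360° = atan2(0.576, 0.268) = 65.0485°
|p|² = ρ² + z² = 0.63530² + 1.769² = 3.53296
κ = 2ρ / |p|² = 2×0.63530 / 3.53296 = 0.35964
θ = 2·atan2(ρ, z) = 2·atan2(0.63530, 1.769) = 0.68956 rad
ℓ = θ/κ = 0.68956/0.35964 = 1.91738

0.3596 65.05 1.9174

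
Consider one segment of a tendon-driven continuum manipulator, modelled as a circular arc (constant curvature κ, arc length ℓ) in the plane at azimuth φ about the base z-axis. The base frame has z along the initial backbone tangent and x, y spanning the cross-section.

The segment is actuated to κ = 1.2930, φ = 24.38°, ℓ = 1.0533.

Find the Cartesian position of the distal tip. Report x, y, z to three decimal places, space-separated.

θ = κ·ℓ = 1.2930 × 1.0533 = 1.36192 rad
ρ = (1 − cos θ)/κ = (1 − 0.20736)/1.2930 = 0.61302
z = sin θ / κ = 0.97826/1.2930 = 0.75658
x = ρ cos φ = 0.61302 × cos(24.38°) = 0.55836
y = ρ sin φ = 0.61302 × sin(24.38°) = 0.25305

0.558 0.253 0.757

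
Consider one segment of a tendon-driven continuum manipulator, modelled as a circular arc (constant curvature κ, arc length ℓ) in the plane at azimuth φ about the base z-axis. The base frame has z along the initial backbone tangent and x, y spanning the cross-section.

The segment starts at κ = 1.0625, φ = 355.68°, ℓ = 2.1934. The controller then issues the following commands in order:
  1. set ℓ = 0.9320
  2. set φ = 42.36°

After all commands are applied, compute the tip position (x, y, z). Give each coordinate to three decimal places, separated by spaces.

initial: κ=1.0625, φ=355.68°, ℓ=2.1934
cmd 1: set ℓ=0.9320 → (κ,φ,ℓ)=(1.0625,355.68°,0.9320) → tip=(0.4238,-0.0320,0.7870)
cmd 2: set φ=42.36° → (κ,φ,ℓ)=(1.0625,42.36°,0.9320) → tip=(0.3140,0.2863,0.7870)

0.314 0.286 0.787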